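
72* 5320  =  383040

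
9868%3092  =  592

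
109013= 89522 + 19491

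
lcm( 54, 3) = 54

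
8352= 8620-268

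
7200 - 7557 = -357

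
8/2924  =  2/731 =0.00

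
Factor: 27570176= 2^12*53^1*127^1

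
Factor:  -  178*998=-2^2 * 89^1 * 499^1 = - 177644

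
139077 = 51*2727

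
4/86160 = 1/21540 = 0.00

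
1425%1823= 1425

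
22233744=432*51467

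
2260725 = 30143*75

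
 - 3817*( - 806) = 3076502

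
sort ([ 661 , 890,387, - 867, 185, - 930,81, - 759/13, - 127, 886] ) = [-930,-867,-127, - 759/13 , 81, 185,387, 661,886,890]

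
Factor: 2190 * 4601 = 2^1*3^1*5^1*43^1*73^1*107^1 = 10076190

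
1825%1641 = 184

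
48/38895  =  16/12965 = 0.00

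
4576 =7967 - 3391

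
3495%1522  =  451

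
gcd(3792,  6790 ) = 2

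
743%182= 15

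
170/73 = 170/73 = 2.33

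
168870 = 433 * 390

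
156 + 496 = 652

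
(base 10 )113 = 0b1110001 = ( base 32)3H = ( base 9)135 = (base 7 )221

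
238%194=44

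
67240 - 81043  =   - 13803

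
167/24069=167/24069 =0.01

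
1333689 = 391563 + 942126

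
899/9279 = 899/9279 = 0.10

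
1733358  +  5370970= 7104328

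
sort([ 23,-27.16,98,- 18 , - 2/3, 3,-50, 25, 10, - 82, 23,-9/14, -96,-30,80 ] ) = [ - 96, - 82, - 50,-30,-27.16, - 18,-2/3, - 9/14 , 3 , 10, 23,23 , 25,80 , 98]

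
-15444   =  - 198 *78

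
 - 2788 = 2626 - 5414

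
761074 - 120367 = 640707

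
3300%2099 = 1201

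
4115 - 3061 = 1054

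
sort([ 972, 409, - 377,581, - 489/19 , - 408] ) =[ - 408 , - 377,  -  489/19,409, 581, 972] 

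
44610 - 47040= - 2430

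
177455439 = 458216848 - 280761409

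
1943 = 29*67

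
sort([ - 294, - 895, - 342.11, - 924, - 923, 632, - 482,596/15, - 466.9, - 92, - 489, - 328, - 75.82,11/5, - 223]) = [- 924, - 923, - 895, - 489, - 482, - 466.9,- 342.11, - 328, - 294, - 223, - 92, - 75.82 , 11/5, 596/15 , 632]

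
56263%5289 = 3373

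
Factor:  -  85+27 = - 2^1*29^1 =-58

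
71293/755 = 94 + 323/755  =  94.43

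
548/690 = 274/345 = 0.79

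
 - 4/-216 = 1/54 = 0.02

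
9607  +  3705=13312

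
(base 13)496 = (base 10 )799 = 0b1100011111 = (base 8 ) 1437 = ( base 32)OV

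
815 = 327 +488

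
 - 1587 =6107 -7694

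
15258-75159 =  - 59901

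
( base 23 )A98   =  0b1010110000001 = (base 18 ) GHF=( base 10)5505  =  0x1581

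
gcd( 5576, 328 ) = 328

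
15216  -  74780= - 59564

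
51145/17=3008 + 9/17 = 3008.53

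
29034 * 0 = 0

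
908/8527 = 908/8527 = 0.11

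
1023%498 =27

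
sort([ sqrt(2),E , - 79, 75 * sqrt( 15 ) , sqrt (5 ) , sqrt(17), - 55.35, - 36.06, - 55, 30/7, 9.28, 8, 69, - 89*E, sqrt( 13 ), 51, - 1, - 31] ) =[ - 89*E, - 79, - 55.35, - 55,  -  36.06, - 31 , - 1, sqrt (2 ),sqrt( 5 ), E , sqrt( 13 ), sqrt( 17), 30/7, 8, 9.28, 51, 69, 75*sqrt( 15)]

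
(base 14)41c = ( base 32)PA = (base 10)810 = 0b1100101010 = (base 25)17a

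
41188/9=4576 + 4/9 = 4576.44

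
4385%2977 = 1408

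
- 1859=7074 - 8933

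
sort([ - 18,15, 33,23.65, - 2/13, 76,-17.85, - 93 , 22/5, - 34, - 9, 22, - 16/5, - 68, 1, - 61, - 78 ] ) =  [ - 93, - 78,- 68, - 61, - 34 , - 18 , - 17.85, - 9, - 16/5, - 2/13, 1, 22/5 , 15, 22,23.65, 33, 76]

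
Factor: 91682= 2^1*45841^1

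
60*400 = 24000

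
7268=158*46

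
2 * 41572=83144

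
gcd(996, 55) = 1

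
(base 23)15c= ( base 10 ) 656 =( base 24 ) 138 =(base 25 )116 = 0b1010010000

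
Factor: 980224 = 2^8 * 7^1*547^1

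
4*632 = 2528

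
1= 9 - 8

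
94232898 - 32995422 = 61237476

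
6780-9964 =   -  3184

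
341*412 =140492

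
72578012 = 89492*811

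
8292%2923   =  2446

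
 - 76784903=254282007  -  331066910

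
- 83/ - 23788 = 83/23788 = 0.00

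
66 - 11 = 55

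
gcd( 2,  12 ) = 2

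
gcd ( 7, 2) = 1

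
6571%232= 75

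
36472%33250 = 3222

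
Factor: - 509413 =-509413^1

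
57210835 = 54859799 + 2351036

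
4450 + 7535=11985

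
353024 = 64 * 5516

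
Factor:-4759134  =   - 2^1*3^1 * 793189^1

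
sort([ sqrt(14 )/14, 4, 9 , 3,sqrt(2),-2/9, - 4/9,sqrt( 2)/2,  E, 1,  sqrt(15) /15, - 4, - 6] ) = [-6, - 4, - 4/9, - 2/9, sqrt(15)/15 , sqrt( 14 )/14 , sqrt( 2)/2 , 1 , sqrt( 2 ), E , 3, 4, 9 ] 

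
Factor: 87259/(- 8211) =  - 3^(-1) * 7^(  -  1)*17^(-1 ) * 23^( - 1)*71^1 * 1229^1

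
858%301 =256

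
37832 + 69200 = 107032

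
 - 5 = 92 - 97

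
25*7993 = 199825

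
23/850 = 23/850 = 0.03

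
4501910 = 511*8810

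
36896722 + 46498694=83395416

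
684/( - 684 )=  - 1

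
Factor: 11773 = 61^1*193^1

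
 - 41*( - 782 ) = 32062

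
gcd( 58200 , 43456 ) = 776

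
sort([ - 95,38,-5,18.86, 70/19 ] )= [ - 95, -5,70/19, 18.86, 38]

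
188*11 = 2068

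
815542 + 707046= 1522588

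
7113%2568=1977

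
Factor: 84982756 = 2^2*179^1*118691^1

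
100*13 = 1300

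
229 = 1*229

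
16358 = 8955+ 7403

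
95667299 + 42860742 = 138528041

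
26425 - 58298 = -31873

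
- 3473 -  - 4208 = 735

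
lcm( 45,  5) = 45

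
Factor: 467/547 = 467^1 * 547^(-1)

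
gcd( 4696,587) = 587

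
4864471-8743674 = - 3879203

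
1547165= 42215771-40668606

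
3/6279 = 1/2093 = 0.00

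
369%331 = 38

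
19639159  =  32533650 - 12894491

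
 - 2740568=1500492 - 4241060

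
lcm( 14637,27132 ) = 1112412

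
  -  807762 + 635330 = - 172432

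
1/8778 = 1/8778 = 0.00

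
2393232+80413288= 82806520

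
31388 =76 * 413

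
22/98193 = 22/98193 = 0.00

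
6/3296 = 3/1648=0.00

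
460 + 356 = 816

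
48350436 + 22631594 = 70982030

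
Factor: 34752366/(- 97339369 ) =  - 2^1*3^2*11^1*167^1 * 1051^1 * 3041^( - 1 )* 32009^( -1)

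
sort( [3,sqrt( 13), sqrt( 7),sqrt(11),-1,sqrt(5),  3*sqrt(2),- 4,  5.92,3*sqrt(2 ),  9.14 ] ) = [ - 4,-1, sqrt(5), sqrt(7),  3,sqrt( 11), sqrt(13), 3*sqrt( 2 ), 3 * sqrt(2), 5.92, 9.14]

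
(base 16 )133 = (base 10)307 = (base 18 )h1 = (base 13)1A8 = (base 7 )616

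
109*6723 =732807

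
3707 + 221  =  3928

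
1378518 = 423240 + 955278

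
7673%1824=377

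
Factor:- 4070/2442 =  - 3^ (  -  1)*5^1 =-5/3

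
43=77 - 34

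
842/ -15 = - 57+ 13/15=- 56.13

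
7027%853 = 203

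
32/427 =32/427=0.07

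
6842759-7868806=-1026047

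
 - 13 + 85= 72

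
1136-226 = 910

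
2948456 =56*52651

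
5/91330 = 1/18266 = 0.00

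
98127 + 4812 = 102939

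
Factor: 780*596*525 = 2^4*3^2*5^3*7^1*13^1*149^1=244062000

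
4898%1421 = 635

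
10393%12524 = 10393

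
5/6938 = 5/6938 = 0.00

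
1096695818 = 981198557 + 115497261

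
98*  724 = 70952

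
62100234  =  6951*8934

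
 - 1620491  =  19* ( - 85289)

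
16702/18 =8351/9 = 927.89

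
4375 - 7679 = -3304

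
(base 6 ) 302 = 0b1101110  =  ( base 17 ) 68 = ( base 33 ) 3b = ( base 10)110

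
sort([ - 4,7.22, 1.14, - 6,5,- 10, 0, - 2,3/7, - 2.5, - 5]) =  [ - 10, - 6, - 5, - 4, - 2.5, - 2,0, 3/7, 1.14,5, 7.22 ]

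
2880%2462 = 418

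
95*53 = 5035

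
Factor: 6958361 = 6958361^1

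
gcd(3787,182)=7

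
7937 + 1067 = 9004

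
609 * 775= 471975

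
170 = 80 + 90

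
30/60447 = 10/20149 = 0.00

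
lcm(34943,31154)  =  2585782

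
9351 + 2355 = 11706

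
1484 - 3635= - 2151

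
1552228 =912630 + 639598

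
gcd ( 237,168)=3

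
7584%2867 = 1850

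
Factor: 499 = 499^1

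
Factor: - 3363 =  - 3^1*19^1*59^1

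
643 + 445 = 1088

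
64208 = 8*8026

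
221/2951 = 17/227 = 0.07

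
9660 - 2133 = 7527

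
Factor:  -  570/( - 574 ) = 3^1*5^1 * 7^( - 1)*19^1*41^(- 1 ) = 285/287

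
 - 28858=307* (- 94 ) 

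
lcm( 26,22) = 286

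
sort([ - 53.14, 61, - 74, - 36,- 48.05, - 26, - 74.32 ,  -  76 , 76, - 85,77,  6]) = [ - 85, - 76, - 74.32, - 74, - 53.14, - 48.05, - 36, - 26,6,  61, 76, 77 ]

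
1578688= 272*5804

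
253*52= 13156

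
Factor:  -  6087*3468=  - 2^2*3^2*17^2*2029^1 = - 21109716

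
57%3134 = 57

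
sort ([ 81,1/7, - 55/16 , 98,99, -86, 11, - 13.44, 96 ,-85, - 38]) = [ - 86, - 85, - 38, - 13.44 , - 55/16 , 1/7,11,81 , 96,98,99 ]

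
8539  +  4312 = 12851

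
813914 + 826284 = 1640198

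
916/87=10+46/87=10.53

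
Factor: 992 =2^5*31^1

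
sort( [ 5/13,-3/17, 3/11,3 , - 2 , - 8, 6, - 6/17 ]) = [ - 8, - 2 , - 6/17, - 3/17,3/11, 5/13,3, 6]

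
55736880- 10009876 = 45727004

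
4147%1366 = 49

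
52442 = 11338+41104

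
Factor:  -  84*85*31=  - 2^2*3^1*5^1*7^1 * 17^1*31^1 = - 221340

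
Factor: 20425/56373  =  3^( - 1 )*5^2*23^( - 1)  =  25/69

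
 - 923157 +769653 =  - 153504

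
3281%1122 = 1037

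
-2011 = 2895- 4906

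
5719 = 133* 43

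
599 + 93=692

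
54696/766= 71  +  155/383   =  71.40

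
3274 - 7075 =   -  3801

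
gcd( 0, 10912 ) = 10912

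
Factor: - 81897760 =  - 2^5*5^1 * 7^1 * 83^1*881^1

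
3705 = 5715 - 2010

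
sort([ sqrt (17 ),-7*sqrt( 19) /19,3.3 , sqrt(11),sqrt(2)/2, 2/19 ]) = [ - 7*sqrt(19)/19, 2/19, sqrt(2)/2,3.3,sqrt( 11),sqrt( 17 ) ]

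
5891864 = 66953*88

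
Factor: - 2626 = -2^1 * 13^1*101^1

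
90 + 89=179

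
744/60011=744/60011 = 0.01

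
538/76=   7 + 3/38=   7.08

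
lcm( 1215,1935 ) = 52245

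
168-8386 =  - 8218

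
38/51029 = 38/51029 = 0.00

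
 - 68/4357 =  - 68/4357 =- 0.02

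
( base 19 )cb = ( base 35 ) 6t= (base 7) 461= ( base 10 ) 239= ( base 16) EF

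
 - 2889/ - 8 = 361  +  1/8 = 361.12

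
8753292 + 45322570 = 54075862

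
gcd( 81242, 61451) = 1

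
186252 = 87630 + 98622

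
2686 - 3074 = -388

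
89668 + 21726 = 111394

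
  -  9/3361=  - 1 + 3352/3361 = -0.00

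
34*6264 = 212976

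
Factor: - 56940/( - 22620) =29^(-1) *73^1 = 73/29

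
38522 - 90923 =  - 52401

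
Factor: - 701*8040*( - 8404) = 47365280160 = 2^5*3^1*5^1*11^1*67^1*191^1*701^1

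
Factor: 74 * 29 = 2146= 2^1*29^1*37^1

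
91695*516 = 47314620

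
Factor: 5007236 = 2^2*13^1*96293^1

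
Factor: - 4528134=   -  2^1*3^2*13^1*37^1 * 523^1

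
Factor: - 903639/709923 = - 301213/236641 = -11^1*139^1*197^1 * 236641^( - 1)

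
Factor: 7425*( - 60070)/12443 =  - 2^1*3^3 *5^3*11^1*23^( - 1)*541^(-1)*6007^1=-446019750/12443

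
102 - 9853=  - 9751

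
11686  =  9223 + 2463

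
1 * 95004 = 95004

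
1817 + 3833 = 5650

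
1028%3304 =1028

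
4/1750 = 2/875 = 0.00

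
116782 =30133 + 86649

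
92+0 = 92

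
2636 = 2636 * 1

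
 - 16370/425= -3274/85= - 38.52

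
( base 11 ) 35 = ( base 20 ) 1i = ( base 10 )38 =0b100110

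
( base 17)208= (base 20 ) 196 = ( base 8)1112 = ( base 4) 21022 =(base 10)586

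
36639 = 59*621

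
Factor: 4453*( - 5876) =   -  26165828 = -2^2*13^1*61^1*73^1  *  113^1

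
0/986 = 0 =0.00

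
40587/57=712+1/19=   712.05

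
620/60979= 620/60979 = 0.01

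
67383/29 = 2323+16/29 = 2323.55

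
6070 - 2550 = 3520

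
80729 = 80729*1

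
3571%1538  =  495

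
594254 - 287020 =307234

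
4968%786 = 252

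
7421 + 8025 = 15446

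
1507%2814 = 1507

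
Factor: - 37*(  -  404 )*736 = 2^7*23^1*37^1*101^1=11001728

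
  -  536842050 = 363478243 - 900320293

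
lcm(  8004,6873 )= 632316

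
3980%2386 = 1594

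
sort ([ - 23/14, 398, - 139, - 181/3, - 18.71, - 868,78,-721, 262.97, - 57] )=[ - 868 , - 721, - 139, - 181/3, - 57, - 18.71, - 23/14 , 78,262.97,  398]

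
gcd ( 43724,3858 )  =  1286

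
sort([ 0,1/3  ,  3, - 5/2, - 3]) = [  -  3,-5/2,  0, 1/3, 3]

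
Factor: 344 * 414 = 2^4*3^2* 23^1* 43^1 = 142416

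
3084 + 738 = 3822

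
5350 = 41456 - 36106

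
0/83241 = 0 = 0.00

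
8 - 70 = -62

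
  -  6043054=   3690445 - 9733499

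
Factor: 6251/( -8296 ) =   -  2^(- 3)*7^1 * 17^( - 1 )*19^1*47^1*61^( - 1)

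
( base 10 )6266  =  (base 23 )BJA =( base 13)2B10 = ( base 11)4787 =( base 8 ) 14172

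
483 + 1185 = 1668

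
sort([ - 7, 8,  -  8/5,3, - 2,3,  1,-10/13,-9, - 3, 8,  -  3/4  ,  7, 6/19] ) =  [ - 9,-7, - 3, - 2,- 8/5, - 10/13 , - 3/4,  6/19, 1, 3, 3,  7, 8, 8]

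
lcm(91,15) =1365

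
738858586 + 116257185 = 855115771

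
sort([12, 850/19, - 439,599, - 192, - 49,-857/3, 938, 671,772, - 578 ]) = [ - 578, - 439, - 857/3,-192,  -  49,12, 850/19,599,671,772,938] 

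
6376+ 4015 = 10391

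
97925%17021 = 12820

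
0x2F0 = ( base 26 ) 12O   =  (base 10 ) 752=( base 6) 3252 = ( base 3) 1000212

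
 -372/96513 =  - 124/32171=- 0.00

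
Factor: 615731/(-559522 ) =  - 2^( - 1)*279761^(- 1 )*615731^1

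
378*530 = 200340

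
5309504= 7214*736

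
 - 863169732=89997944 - 953167676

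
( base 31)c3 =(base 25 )F0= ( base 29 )cr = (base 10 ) 375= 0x177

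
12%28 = 12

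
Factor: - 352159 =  -211^1*1669^1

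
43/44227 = 43/44227 = 0.00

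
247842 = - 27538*(-9 ) 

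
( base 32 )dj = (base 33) d6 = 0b110110011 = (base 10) 435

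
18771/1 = 18771 = 18771.00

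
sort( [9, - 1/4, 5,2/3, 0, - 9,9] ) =[ - 9, - 1/4,0,2/3,5,9,9 ]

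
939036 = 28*33537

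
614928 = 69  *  8912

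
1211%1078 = 133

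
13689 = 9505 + 4184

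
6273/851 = 7 + 316/851 = 7.37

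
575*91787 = 52777525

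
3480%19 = 3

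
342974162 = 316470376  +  26503786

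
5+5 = 10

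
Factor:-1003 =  - 17^1*59^1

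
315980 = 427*740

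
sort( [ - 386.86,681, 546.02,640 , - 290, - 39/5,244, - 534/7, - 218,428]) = [- 386.86, - 290, - 218  , - 534/7, - 39/5, 244, 428,546.02, 640, 681]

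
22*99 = 2178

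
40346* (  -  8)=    - 322768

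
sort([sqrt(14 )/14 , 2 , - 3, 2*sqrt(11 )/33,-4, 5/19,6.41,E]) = [-4, - 3, 2*sqrt( 11)/33, 5/19,sqrt(14)/14, 2, E, 6.41 ]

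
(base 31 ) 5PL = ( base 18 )h53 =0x15E1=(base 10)5601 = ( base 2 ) 1010111100001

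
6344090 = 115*55166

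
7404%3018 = 1368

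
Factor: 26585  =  5^1 *13^1*409^1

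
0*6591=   0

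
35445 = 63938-28493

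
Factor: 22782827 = 47^1 * 379^1*1279^1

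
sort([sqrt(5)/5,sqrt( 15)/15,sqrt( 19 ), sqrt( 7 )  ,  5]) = [sqrt( 15) /15,sqrt(5) /5, sqrt( 7),sqrt ( 19), 5]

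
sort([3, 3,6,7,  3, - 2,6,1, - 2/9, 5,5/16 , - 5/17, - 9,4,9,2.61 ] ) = [- 9, - 2, - 5/17, - 2/9 , 5/16,1,2.61 , 3,3,3,4,5, 6,6,7,9]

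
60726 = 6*10121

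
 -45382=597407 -642789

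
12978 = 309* 42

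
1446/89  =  16 + 22/89= 16.25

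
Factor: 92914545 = 3^1*5^1*6194303^1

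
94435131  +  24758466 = 119193597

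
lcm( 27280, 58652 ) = 1173040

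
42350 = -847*( -50 ) 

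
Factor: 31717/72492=2^ ( - 2)*3^ (  -  1)*23^1*197^1*863^ ( - 1 ) =4531/10356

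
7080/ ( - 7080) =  - 1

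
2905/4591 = 2905/4591 = 0.63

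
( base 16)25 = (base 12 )31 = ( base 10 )37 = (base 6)101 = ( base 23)1E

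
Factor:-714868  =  -2^2*  7^1*11^2*211^1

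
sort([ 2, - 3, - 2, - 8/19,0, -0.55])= [ - 3,- 2, - 0.55, -8/19,0 , 2]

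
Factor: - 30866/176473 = -46/263=- 2^1 * 23^1*263^ ( - 1)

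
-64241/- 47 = 64241/47 = 1366.83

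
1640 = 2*820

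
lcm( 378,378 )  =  378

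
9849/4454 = 9849/4454= 2.21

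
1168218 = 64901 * 18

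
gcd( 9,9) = 9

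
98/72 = 1+13/36 = 1.36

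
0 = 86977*0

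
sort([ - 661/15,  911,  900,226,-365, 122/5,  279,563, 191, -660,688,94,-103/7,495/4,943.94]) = [ - 660, - 365,- 661/15 , -103/7,  122/5,94, 495/4,191, 226, 279,  563 , 688,900  ,  911, 943.94] 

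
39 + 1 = 40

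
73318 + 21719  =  95037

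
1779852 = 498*3574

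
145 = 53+92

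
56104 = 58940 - 2836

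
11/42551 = 11/42551 = 0.00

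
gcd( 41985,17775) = 45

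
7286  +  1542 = 8828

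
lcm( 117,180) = 2340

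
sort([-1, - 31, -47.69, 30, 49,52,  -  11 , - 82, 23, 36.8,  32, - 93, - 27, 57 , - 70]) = [ - 93, - 82,-70, - 47.69, - 31 , - 27, - 11,  -  1, 23,30, 32 , 36.8, 49,52 , 57 ]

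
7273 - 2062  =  5211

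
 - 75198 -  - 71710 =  - 3488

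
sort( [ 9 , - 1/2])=[ - 1/2 , 9]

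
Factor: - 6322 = -2^1*29^1*109^1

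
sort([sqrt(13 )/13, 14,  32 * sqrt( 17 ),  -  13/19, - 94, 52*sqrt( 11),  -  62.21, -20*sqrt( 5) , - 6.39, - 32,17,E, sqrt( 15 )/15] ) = [-94, - 62.21, - 20*sqrt( 5 ), - 32,-6.39, - 13/19,sqrt(15 ) /15 , sqrt( 13) /13,E,14,17,32* sqrt ( 17), 52*sqrt(11 ) ]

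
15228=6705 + 8523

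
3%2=1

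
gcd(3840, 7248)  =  48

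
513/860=513/860=0.60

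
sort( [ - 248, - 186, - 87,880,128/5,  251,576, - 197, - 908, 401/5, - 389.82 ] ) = [ - 908, - 389.82,-248 , - 197, -186, - 87,128/5, 401/5,251 , 576,880 ] 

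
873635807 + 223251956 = 1096887763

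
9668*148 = 1430864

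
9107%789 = 428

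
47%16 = 15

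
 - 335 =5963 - 6298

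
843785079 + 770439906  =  1614224985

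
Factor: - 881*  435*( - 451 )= 3^1*5^1*11^1*29^1*41^1*881^1  =  172838985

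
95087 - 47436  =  47651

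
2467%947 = 573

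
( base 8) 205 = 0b10000101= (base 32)45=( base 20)6D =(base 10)133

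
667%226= 215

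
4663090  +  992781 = 5655871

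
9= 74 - 65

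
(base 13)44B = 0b1011100011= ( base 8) 1343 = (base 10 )739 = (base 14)3ab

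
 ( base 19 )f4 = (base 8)441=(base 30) 9J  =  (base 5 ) 2124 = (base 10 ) 289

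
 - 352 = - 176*2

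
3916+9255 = 13171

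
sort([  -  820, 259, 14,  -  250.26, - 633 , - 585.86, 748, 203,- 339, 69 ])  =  [ - 820, -633,-585.86,-339 , - 250.26, 14, 69 , 203,259,748]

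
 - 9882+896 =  - 8986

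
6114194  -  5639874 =474320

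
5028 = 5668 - 640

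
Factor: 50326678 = 2^1 * 25163339^1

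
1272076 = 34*37414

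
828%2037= 828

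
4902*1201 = 5887302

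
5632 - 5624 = 8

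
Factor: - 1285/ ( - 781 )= 5^1*11^( - 1)*71^ ( - 1)*257^1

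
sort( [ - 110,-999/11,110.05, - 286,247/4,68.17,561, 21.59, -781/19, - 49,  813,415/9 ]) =[- 286 , - 110, - 999/11, - 49, - 781/19,21.59, 415/9, 247/4, 68.17 , 110.05, 561, 813 ]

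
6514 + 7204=13718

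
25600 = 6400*4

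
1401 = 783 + 618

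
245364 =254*966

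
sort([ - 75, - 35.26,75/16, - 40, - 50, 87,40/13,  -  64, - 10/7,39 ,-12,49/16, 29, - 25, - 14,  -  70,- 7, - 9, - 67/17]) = [-75,-70,-64,-50,  -  40,  -  35.26,-25,- 14, - 12,-9,-7, - 67/17, - 10/7,  49/16,40/13, 75/16, 29, 39,87]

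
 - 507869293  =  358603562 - 866472855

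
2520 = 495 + 2025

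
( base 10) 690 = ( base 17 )26a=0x2b2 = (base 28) OI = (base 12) 496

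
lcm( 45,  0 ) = 0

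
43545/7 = 43545/7 = 6220.71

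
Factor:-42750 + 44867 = 29^1*73^1  =  2117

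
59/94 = 59/94 =0.63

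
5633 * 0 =0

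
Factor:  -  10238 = -2^1*5119^1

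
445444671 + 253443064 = 698887735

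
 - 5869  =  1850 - 7719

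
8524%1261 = 958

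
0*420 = 0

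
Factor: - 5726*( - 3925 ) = 22474550  =  2^1*5^2*7^1*157^1*409^1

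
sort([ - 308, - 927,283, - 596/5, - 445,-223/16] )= [ - 927, - 445, - 308, - 596/5, - 223/16,283]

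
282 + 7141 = 7423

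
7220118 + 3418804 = 10638922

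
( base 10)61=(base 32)1t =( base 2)111101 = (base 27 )27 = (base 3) 2021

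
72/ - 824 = -1 + 94/103 =-0.09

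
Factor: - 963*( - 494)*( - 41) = - 19504602= - 2^1*3^2 * 13^1*19^1*41^1 * 107^1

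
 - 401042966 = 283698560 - 684741526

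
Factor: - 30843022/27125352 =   -  15421511/13562676 = - 2^( - 2) * 3^ ( - 2)*7^1*67^( - 1 )*79^2*353^1*5623^( - 1) 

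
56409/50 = 1128  +  9/50 = 1128.18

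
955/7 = 136 + 3/7 = 136.43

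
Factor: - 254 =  - 2^1*127^1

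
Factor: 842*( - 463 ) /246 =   -  194923/123 = - 3^ ( - 1) *41^( - 1 )*421^1*463^1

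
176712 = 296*597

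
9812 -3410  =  6402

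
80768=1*80768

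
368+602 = 970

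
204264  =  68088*3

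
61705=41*1505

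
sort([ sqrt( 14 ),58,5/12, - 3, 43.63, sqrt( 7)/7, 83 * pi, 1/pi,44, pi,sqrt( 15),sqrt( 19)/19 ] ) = [-3, sqrt( 19)/19, 1/pi, sqrt( 7)/7,5/12  ,  pi, sqrt(14 ),sqrt( 15), 43.63, 44, 58, 83*pi]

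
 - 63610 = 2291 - 65901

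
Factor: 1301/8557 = 43^( - 1)*199^( - 1)*1301^1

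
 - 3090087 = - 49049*63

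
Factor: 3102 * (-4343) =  - 13471986 = - 2^1*3^1*11^1 * 43^1*47^1 * 101^1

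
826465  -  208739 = 617726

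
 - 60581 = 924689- 985270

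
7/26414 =7/26414 = 0.00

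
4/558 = 2/279=0.01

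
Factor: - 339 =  - 3^1*  113^1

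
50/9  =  50/9=5.56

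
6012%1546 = 1374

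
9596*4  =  38384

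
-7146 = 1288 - 8434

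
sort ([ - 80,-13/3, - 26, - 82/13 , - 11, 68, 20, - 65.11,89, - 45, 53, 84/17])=[-80, - 65.11, - 45 , - 26,-11, - 82/13,-13/3, 84/17,20,53, 68,89]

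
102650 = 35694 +66956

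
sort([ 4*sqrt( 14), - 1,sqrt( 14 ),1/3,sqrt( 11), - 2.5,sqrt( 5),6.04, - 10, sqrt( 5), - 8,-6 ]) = [ -10, - 8, - 6, - 2.5, - 1,1/3,sqrt( 5 ),sqrt( 5 ),  sqrt( 11),sqrt( 14),6.04, 4*sqrt( 14)] 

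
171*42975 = 7348725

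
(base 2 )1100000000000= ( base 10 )6144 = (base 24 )AG0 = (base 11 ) 4686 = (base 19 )h07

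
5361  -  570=4791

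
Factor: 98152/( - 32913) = -2^3*3^( - 3)*23^( - 1) * 53^( - 1)*12269^1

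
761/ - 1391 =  - 761/1391  =  - 0.55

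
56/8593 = 56/8593 = 0.01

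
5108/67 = 5108/67 = 76.24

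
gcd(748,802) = 2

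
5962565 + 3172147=9134712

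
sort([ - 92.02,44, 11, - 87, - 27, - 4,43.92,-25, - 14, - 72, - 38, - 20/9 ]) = [ - 92.02, - 87,  -  72 , - 38, - 27, - 25, - 14, - 4, - 20/9, 11,43.92, 44 ]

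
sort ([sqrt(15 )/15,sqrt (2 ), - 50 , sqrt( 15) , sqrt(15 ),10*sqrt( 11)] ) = [-50,sqrt (15 )/15,sqrt(2),sqrt( 15),sqrt(15 ),10*sqrt( 11 )] 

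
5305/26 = 5305/26 = 204.04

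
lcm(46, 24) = 552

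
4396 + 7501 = 11897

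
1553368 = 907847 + 645521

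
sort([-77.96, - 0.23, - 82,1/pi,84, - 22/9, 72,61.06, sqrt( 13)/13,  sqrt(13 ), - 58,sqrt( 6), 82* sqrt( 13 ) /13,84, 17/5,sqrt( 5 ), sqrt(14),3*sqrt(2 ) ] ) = [ - 82, - 77.96, - 58, - 22/9, - 0.23,sqrt( 13 )/13,1/pi,sqrt(5),sqrt ( 6 ),17/5, sqrt( 13 ),sqrt(14 ),3*sqrt( 2 ),82* sqrt( 13 )/13,61.06,  72,84,84 ] 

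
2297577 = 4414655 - 2117078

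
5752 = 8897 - 3145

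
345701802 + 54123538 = 399825340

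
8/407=8/407= 0.02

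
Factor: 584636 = 2^2*13^1 * 11243^1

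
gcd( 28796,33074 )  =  46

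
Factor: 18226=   2^1*13^1*701^1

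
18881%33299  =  18881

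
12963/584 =12963/584 = 22.20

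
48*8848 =424704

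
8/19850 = 4/9925 = 0.00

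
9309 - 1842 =7467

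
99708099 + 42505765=142213864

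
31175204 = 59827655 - 28652451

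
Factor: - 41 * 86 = -3526 = - 2^1 * 41^1*43^1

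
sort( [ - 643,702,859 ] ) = [  -  643, 702,  859]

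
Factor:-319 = - 11^1*29^1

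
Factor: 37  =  37^1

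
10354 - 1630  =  8724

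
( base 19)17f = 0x1fd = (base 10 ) 509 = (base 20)159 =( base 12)365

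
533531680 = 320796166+212735514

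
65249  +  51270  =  116519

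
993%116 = 65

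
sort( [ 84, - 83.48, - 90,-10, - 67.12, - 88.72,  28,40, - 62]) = [-90, - 88.72, - 83.48,-67.12, - 62, - 10,28 , 40, 84]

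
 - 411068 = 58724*( -7)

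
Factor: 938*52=2^3 * 7^1*13^1 * 67^1 = 48776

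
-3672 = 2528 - 6200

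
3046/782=3 + 350/391=3.90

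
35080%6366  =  3250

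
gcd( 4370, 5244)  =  874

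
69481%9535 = 2736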